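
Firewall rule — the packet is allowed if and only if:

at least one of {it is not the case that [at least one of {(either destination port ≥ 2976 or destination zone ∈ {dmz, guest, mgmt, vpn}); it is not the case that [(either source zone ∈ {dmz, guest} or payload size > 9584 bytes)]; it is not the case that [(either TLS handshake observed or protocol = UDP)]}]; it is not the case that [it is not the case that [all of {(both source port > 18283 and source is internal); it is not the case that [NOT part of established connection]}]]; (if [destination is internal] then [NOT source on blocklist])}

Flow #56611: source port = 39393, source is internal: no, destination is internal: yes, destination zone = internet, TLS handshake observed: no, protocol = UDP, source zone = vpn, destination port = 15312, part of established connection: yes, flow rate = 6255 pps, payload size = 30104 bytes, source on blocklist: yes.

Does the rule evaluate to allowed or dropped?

Dropped

Atomic conditions:
  destination port ≥ 2976: 15312 ≥ 2976 is true
  destination zone ∈ {dmz, guest, mgmt, vpn}: internet is not in the set → false
  source zone ∈ {dmz, guest}: vpn is not in the set → false
  payload size > 9584 bytes: 30104 > 9584 is true
  TLS handshake observed: no → false
  protocol = UDP: UDP == UDP is true
  source port > 18283: 39393 > 18283 is true
  source is internal: no → false
  NOT part of established connection: yes → false
  destination is internal: yes → true
  NOT source on blocklist: yes → false
Combine:
[1.1.1] true OR false = true
[1.1.2.1] false OR true = true
[1.1.2] NOT true = false
[1.1.3.1] false OR true = true
[1.1.3] NOT true = false
[1.1] true OR false OR false = true
[1] NOT true = false
[2.1.1.1] true AND false = false
[2.1.1.2] NOT false = true
[2.1.1] false AND true = false
[2.1] NOT false = true
[2] NOT true = false
[3] true → false = false
[root] false OR false OR false = false
Overall: false → dropped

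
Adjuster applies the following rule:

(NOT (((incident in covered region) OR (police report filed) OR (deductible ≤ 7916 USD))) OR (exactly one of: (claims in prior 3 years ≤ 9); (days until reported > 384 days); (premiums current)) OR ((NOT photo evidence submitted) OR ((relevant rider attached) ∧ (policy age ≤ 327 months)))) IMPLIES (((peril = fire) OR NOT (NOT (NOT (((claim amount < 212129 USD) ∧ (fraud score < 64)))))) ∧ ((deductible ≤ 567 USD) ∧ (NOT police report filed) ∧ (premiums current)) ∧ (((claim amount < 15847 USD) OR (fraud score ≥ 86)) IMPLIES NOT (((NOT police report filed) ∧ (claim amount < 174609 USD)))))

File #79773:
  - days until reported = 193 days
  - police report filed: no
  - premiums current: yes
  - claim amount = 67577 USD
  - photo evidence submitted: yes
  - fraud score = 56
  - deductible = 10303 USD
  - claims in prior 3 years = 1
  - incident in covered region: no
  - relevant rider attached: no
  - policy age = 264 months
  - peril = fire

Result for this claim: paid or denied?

Atomic conditions:
  incident in covered region: no → false
  police report filed: no → false
  deductible ≤ 7916 USD: 10303 ≤ 7916 is false
  claims in prior 3 years ≤ 9: 1 ≤ 9 is true
  days until reported > 384 days: 193 > 384 is false
  premiums current: yes → true
  NOT photo evidence submitted: yes → false
  relevant rider attached: no → false
  policy age ≤ 327 months: 264 ≤ 327 is true
  peril = fire: fire == fire is true
  claim amount < 212129 USD: 67577 < 212129 is true
  fraud score < 64: 56 < 64 is true
  deductible ≤ 567 USD: 10303 ≤ 567 is false
  NOT police report filed: no → true
  claim amount < 15847 USD: 67577 < 15847 is false
  fraud score ≥ 86: 56 ≥ 86 is false
  claim amount < 174609 USD: 67577 < 174609 is true
Combine:
[1.1.1] false OR false OR false = false
[1.1] NOT false = true
[1.2] exactly-one(true, false, true) = false
[1.3.2] false AND true = false
[1.3] false OR false = false
[1] true OR false OR false = true
[2.1.2.1.1.1] true AND true = true
[2.1.2.1.1] NOT true = false
[2.1.2.1] NOT false = true
[2.1.2] NOT true = false
[2.1] true OR false = true
[2.2] false AND true AND true = false
[2.3.1] false OR false = false
[2.3.2.1] true AND true = true
[2.3.2] NOT true = false
[2.3] false → false (antecedent false ⇒ implication holds) = true
[2] true AND false AND true = false
[root] true → false = false
Overall: false → denied

Denied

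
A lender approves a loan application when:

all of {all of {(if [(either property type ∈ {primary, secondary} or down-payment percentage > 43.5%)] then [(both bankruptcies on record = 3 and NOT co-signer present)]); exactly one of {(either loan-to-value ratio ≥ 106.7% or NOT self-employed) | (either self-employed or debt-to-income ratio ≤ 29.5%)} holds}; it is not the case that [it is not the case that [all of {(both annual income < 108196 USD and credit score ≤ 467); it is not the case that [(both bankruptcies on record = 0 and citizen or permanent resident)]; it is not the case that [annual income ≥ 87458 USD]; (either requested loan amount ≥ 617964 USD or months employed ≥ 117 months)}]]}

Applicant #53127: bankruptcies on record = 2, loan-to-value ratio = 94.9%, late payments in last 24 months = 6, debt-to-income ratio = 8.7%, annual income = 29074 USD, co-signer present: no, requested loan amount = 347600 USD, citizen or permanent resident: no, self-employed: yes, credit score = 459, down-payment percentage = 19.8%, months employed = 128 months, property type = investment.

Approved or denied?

Atomic conditions:
  property type ∈ {primary, secondary}: investment is not in the set → false
  down-payment percentage > 43.5%: 19.8 > 43.5 is false
  bankruptcies on record = 3: 2 == 3 is false
  NOT co-signer present: no → true
  loan-to-value ratio ≥ 106.7%: 94.9 ≥ 106.7 is false
  NOT self-employed: yes → false
  self-employed: yes → true
  debt-to-income ratio ≤ 29.5%: 8.7 ≤ 29.5 is true
  annual income < 108196 USD: 29074 < 108196 is true
  credit score ≤ 467: 459 ≤ 467 is true
  bankruptcies on record = 0: 2 == 0 is false
  citizen or permanent resident: no → false
  annual income ≥ 87458 USD: 29074 ≥ 87458 is false
  requested loan amount ≥ 617964 USD: 347600 ≥ 617964 is false
  months employed ≥ 117 months: 128 ≥ 117 is true
Combine:
[1.1.1] false OR false = false
[1.1.2] false AND true = false
[1.1] false → false (antecedent false ⇒ implication holds) = true
[1.2.1] false OR false = false
[1.2.2] true OR true = true
[1.2] exactly-one(false, true) = true
[1] true AND true = true
[2.1.1.1] true AND true = true
[2.1.1.2.1] false AND false = false
[2.1.1.2] NOT false = true
[2.1.1.3] NOT false = true
[2.1.1.4] false OR true = true
[2.1.1] true AND true AND true AND true = true
[2.1] NOT true = false
[2] NOT false = true
[root] true AND true = true
Overall: true → approved

Approved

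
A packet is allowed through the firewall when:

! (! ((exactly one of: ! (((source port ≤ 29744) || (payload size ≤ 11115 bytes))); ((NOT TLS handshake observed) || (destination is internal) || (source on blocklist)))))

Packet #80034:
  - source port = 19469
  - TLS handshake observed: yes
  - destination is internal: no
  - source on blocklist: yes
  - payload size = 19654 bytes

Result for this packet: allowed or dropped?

Atomic conditions:
  source port ≤ 29744: 19469 ≤ 29744 is true
  payload size ≤ 11115 bytes: 19654 ≤ 11115 is false
  NOT TLS handshake observed: yes → false
  destination is internal: no → false
  source on blocklist: yes → true
Combine:
[1.1.1.1] true OR false = true
[1.1.1] NOT true = false
[1.1.2] false OR false OR true = true
[1.1] exactly-one(false, true) = true
[1] NOT true = false
[root] NOT false = true
Overall: true → allowed

Allowed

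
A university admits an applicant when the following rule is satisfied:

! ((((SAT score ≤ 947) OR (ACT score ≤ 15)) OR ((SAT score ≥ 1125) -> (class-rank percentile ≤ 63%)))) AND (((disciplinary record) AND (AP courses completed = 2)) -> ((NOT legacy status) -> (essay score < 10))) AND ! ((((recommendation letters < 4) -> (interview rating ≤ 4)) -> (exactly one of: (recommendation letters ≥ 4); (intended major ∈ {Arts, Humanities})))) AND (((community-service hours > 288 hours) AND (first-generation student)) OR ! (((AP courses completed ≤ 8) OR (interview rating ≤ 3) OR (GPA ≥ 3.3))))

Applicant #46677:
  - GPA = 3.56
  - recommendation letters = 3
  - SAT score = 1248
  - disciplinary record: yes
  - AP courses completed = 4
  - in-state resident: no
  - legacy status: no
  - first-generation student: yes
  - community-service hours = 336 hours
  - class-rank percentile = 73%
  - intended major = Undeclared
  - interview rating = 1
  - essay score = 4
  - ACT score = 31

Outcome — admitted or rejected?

Atomic conditions:
  SAT score ≤ 947: 1248 ≤ 947 is false
  ACT score ≤ 15: 31 ≤ 15 is false
  SAT score ≥ 1125: 1248 ≥ 1125 is true
  class-rank percentile ≤ 63%: 73 ≤ 63 is false
  disciplinary record: yes → true
  AP courses completed = 2: 4 == 2 is false
  NOT legacy status: no → true
  essay score < 10: 4 < 10 is true
  recommendation letters < 4: 3 < 4 is true
  interview rating ≤ 4: 1 ≤ 4 is true
  recommendation letters ≥ 4: 3 ≥ 4 is false
  intended major ∈ {Arts, Humanities}: Undeclared is not in the set → false
  community-service hours > 288 hours: 336 > 288 is true
  first-generation student: yes → true
  AP courses completed ≤ 8: 4 ≤ 8 is true
  interview rating ≤ 3: 1 ≤ 3 is true
  GPA ≥ 3.3: 3.56 ≥ 3.3 is true
Combine:
[1.1.1] false OR false = false
[1.1.2] true → false = false
[1.1] false OR false = false
[1] NOT false = true
[2.1] true AND false = false
[2.2] true → true = true
[2] false → true (antecedent false ⇒ implication holds) = true
[3.1.1] true → true = true
[3.1.2] exactly-one(false, false) = false
[3.1] true → false = false
[3] NOT false = true
[4.1] true AND true = true
[4.2.1] true OR true OR true = true
[4.2] NOT true = false
[4] true OR false = true
[root] true AND true AND true AND true = true
Overall: true → admitted

Admitted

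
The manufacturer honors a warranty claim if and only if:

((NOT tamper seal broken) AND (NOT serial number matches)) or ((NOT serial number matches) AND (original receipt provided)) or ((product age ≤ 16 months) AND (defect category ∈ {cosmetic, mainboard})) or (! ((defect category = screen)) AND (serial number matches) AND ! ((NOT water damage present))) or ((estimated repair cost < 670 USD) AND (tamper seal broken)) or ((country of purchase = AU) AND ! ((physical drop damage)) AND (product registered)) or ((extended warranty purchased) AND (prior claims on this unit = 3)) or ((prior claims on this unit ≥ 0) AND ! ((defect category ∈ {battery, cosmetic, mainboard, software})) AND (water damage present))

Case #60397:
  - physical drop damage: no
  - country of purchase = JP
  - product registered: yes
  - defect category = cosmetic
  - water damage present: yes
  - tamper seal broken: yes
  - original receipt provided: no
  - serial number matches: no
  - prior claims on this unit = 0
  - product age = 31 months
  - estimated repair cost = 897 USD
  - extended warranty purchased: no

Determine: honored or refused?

Refused

Atomic conditions:
  NOT tamper seal broken: yes → false
  NOT serial number matches: no → true
  original receipt provided: no → false
  product age ≤ 16 months: 31 ≤ 16 is false
  defect category ∈ {cosmetic, mainboard}: cosmetic is in the set → true
  defect category = screen: cosmetic == screen is false
  serial number matches: no → false
  NOT water damage present: yes → false
  estimated repair cost < 670 USD: 897 < 670 is false
  tamper seal broken: yes → true
  country of purchase = AU: JP == AU is false
  physical drop damage: no → false
  product registered: yes → true
  extended warranty purchased: no → false
  prior claims on this unit = 3: 0 == 3 is false
  prior claims on this unit ≥ 0: 0 ≥ 0 is true
  defect category ∈ {battery, cosmetic, mainboard, software}: cosmetic is in the set → true
  water damage present: yes → true
Combine:
[1] false AND true = false
[2] true AND false = false
[3] false AND true = false
[4.1] NOT false = true
[4.3] NOT false = true
[4] true AND false AND true = false
[5] false AND true = false
[6.2] NOT false = true
[6] false AND true AND true = false
[7] false AND false = false
[8.2] NOT true = false
[8] true AND false AND true = false
[root] false OR false OR false OR false OR false OR false OR false OR false = false
Overall: false → refused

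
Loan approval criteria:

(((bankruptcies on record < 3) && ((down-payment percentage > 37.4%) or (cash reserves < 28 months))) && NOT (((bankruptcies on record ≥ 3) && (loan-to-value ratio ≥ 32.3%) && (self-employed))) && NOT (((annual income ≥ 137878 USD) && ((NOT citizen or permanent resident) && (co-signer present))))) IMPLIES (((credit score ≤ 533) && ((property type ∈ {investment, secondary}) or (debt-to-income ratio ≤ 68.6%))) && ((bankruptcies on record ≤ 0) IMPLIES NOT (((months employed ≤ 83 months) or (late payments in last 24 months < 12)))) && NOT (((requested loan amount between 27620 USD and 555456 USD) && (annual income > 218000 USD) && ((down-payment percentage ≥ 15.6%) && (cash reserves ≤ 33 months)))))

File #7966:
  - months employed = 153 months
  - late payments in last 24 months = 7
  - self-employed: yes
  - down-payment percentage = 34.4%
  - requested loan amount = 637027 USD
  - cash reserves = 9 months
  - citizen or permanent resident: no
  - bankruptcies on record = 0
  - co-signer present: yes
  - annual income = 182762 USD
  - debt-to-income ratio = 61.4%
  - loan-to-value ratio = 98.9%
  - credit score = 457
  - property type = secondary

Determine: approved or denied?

Approved

Atomic conditions:
  bankruptcies on record < 3: 0 < 3 is true
  down-payment percentage > 37.4%: 34.4 > 37.4 is false
  cash reserves < 28 months: 9 < 28 is true
  bankruptcies on record ≥ 3: 0 ≥ 3 is false
  loan-to-value ratio ≥ 32.3%: 98.9 ≥ 32.3 is true
  self-employed: yes → true
  annual income ≥ 137878 USD: 182762 ≥ 137878 is true
  NOT citizen or permanent resident: no → true
  co-signer present: yes → true
  credit score ≤ 533: 457 ≤ 533 is true
  property type ∈ {investment, secondary}: secondary is in the set → true
  debt-to-income ratio ≤ 68.6%: 61.4 ≤ 68.6 is true
  bankruptcies on record ≤ 0: 0 ≤ 0 is true
  months employed ≤ 83 months: 153 ≤ 83 is false
  late payments in last 24 months < 12: 7 < 12 is true
  requested loan amount between 27620 USD and 555456 USD: 637027 in [27620, 555456] is false
  annual income > 218000 USD: 182762 > 218000 is false
  down-payment percentage ≥ 15.6%: 34.4 ≥ 15.6 is true
  cash reserves ≤ 33 months: 9 ≤ 33 is true
Combine:
[1.1.2] false OR true = true
[1.1] true AND true = true
[1.2.1] false AND true AND true = false
[1.2] NOT false = true
[1.3.1.2] true AND true = true
[1.3.1] true AND true = true
[1.3] NOT true = false
[1] true AND true AND false = false
[2.1.2] true OR true = true
[2.1] true AND true = true
[2.2.2.1] false OR true = true
[2.2.2] NOT true = false
[2.2] true → false = false
[2.3.1.3] true AND true = true
[2.3.1] false AND false AND true = false
[2.3] NOT false = true
[2] true AND false AND true = false
[root] false → false (antecedent false ⇒ implication holds) = true
Overall: true → approved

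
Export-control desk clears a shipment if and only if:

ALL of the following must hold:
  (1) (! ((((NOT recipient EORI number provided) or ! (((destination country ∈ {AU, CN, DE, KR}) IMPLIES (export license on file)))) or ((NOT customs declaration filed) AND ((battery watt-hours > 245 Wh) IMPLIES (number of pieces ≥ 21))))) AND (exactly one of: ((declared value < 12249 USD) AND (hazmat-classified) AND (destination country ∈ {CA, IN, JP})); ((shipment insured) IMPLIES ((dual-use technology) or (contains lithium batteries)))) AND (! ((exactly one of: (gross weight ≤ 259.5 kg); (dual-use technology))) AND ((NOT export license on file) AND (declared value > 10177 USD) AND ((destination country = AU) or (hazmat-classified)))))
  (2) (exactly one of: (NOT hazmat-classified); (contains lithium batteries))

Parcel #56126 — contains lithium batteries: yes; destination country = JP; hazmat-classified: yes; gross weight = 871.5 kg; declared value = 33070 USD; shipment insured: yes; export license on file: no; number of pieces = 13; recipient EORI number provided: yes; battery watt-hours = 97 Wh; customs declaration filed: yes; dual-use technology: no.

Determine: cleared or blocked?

Cleared

Atomic conditions:
  NOT recipient EORI number provided: yes → false
  destination country ∈ {AU, CN, DE, KR}: JP is not in the set → false
  export license on file: no → false
  NOT customs declaration filed: yes → false
  battery watt-hours > 245 Wh: 97 > 245 is false
  number of pieces ≥ 21: 13 ≥ 21 is false
  declared value < 12249 USD: 33070 < 12249 is false
  hazmat-classified: yes → true
  destination country ∈ {CA, IN, JP}: JP is in the set → true
  shipment insured: yes → true
  dual-use technology: no → false
  contains lithium batteries: yes → true
  gross weight ≤ 259.5 kg: 871.5 ≤ 259.5 is false
  NOT export license on file: no → true
  declared value > 10177 USD: 33070 > 10177 is true
  destination country = AU: JP == AU is false
  NOT hazmat-classified: yes → false
Combine:
[1.1.1.1.2.1] false → false (antecedent false ⇒ implication holds) = true
[1.1.1.1.2] NOT true = false
[1.1.1.1] false OR false = false
[1.1.1.2.2] false → false (antecedent false ⇒ implication holds) = true
[1.1.1.2] false AND true = false
[1.1.1] false OR false = false
[1.1] NOT false = true
[1.2.1] false AND true AND true = false
[1.2.2.2] false OR true = true
[1.2.2] true → true = true
[1.2] exactly-one(false, true) = true
[1.3.1.1] exactly-one(false, false) = false
[1.3.1] NOT false = true
[1.3.2.3] false OR true = true
[1.3.2] true AND true AND true = true
[1.3] true AND true = true
[1] true AND true AND true = true
[2] exactly-one(false, true) = true
[root] true AND true = true
Overall: true → cleared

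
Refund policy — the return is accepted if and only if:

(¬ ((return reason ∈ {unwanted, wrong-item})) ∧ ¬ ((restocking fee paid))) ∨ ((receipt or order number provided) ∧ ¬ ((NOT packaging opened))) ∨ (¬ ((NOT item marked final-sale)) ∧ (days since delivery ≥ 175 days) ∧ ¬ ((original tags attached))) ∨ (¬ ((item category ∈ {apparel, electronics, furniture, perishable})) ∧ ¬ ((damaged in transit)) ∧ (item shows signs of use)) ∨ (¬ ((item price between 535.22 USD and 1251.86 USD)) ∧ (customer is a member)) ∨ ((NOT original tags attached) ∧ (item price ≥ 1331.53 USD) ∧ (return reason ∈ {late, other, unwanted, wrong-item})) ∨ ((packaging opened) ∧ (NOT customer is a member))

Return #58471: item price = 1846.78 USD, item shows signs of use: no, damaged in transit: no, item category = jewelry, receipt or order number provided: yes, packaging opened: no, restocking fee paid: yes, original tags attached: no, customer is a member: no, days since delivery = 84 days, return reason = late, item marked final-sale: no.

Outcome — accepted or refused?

Atomic conditions:
  return reason ∈ {unwanted, wrong-item}: late is not in the set → false
  restocking fee paid: yes → true
  receipt or order number provided: yes → true
  NOT packaging opened: no → true
  NOT item marked final-sale: no → true
  days since delivery ≥ 175 days: 84 ≥ 175 is false
  original tags attached: no → false
  item category ∈ {apparel, electronics, furniture, perishable}: jewelry is not in the set → false
  damaged in transit: no → false
  item shows signs of use: no → false
  item price between 535.22 USD and 1251.86 USD: 1846.78 in [535.22, 1251.86] is false
  customer is a member: no → false
  NOT original tags attached: no → true
  item price ≥ 1331.53 USD: 1846.78 ≥ 1331.53 is true
  return reason ∈ {late, other, unwanted, wrong-item}: late is in the set → true
  packaging opened: no → false
  NOT customer is a member: no → true
Combine:
[1.1] NOT false = true
[1.2] NOT true = false
[1] true AND false = false
[2.2] NOT true = false
[2] true AND false = false
[3.1] NOT true = false
[3.3] NOT false = true
[3] false AND false AND true = false
[4.1] NOT false = true
[4.2] NOT false = true
[4] true AND true AND false = false
[5.1] NOT false = true
[5] true AND false = false
[6] true AND true AND true = true
[7] false AND true = false
[root] false OR false OR false OR false OR false OR true OR false = true
Overall: true → accepted

Accepted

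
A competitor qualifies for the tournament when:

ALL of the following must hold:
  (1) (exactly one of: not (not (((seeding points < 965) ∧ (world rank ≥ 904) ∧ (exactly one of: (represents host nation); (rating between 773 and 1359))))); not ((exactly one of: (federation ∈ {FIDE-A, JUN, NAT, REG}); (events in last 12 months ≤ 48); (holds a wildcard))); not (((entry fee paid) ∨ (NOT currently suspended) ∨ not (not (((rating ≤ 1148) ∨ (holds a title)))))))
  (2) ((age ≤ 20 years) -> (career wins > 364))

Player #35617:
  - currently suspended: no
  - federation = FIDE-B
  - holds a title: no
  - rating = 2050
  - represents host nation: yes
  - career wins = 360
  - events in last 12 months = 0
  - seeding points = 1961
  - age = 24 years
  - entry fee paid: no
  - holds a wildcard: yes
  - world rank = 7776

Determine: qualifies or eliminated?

Qualifies

Atomic conditions:
  seeding points < 965: 1961 < 965 is false
  world rank ≥ 904: 7776 ≥ 904 is true
  represents host nation: yes → true
  rating between 773 and 1359: 2050 in [773, 1359] is false
  federation ∈ {FIDE-A, JUN, NAT, REG}: FIDE-B is not in the set → false
  events in last 12 months ≤ 48: 0 ≤ 48 is true
  holds a wildcard: yes → true
  entry fee paid: no → false
  NOT currently suspended: no → true
  rating ≤ 1148: 2050 ≤ 1148 is false
  holds a title: no → false
  age ≤ 20 years: 24 ≤ 20 is false
  career wins > 364: 360 > 364 is false
Combine:
[1.1.1.1.3] exactly-one(true, false) = true
[1.1.1.1] false AND true AND true = false
[1.1.1] NOT false = true
[1.1] NOT true = false
[1.2.1] exactly-one(false, true, true) = false
[1.2] NOT false = true
[1.3.1.3.1.1] false OR false = false
[1.3.1.3.1] NOT false = true
[1.3.1.3] NOT true = false
[1.3.1] false OR true OR false = true
[1.3] NOT true = false
[1] exactly-one(false, true, false) = true
[2] false → false (antecedent false ⇒ implication holds) = true
[root] true AND true = true
Overall: true → qualifies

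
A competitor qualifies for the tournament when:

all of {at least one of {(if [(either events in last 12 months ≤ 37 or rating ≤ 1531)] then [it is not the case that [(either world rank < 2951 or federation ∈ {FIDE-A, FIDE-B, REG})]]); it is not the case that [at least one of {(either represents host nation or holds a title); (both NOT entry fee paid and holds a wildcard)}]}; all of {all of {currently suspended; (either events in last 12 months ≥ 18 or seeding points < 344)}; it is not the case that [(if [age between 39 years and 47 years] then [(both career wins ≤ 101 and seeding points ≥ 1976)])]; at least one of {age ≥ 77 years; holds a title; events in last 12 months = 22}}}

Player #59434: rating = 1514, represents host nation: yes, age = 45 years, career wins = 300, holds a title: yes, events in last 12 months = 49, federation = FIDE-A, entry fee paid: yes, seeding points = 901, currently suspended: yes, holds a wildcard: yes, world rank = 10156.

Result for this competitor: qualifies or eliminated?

Atomic conditions:
  events in last 12 months ≤ 37: 49 ≤ 37 is false
  rating ≤ 1531: 1514 ≤ 1531 is true
  world rank < 2951: 10156 < 2951 is false
  federation ∈ {FIDE-A, FIDE-B, REG}: FIDE-A is in the set → true
  represents host nation: yes → true
  holds a title: yes → true
  NOT entry fee paid: yes → false
  holds a wildcard: yes → true
  currently suspended: yes → true
  events in last 12 months ≥ 18: 49 ≥ 18 is true
  seeding points < 344: 901 < 344 is false
  age between 39 years and 47 years: 45 in [39, 47] is true
  career wins ≤ 101: 300 ≤ 101 is false
  seeding points ≥ 1976: 901 ≥ 1976 is false
  age ≥ 77 years: 45 ≥ 77 is false
  events in last 12 months = 22: 49 == 22 is false
Combine:
[1.1.1] false OR true = true
[1.1.2.1] false OR true = true
[1.1.2] NOT true = false
[1.1] true → false = false
[1.2.1.1] true OR true = true
[1.2.1.2] false AND true = false
[1.2.1] true OR false = true
[1.2] NOT true = false
[1] false OR false = false
[2.1.2] true OR false = true
[2.1] true AND true = true
[2.2.1.2] false AND false = false
[2.2.1] true → false = false
[2.2] NOT false = true
[2.3] false OR true OR false = true
[2] true AND true AND true = true
[root] false AND true = false
Overall: false → eliminated

Eliminated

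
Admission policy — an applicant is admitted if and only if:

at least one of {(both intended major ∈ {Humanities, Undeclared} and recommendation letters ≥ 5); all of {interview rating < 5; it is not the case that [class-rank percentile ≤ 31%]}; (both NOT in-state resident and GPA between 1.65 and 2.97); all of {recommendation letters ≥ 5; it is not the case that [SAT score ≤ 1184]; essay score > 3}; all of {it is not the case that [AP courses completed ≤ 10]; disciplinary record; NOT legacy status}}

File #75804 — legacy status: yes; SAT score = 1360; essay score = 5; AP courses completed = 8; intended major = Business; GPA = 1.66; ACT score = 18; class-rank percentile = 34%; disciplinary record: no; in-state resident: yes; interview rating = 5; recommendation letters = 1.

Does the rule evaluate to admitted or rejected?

Atomic conditions:
  intended major ∈ {Humanities, Undeclared}: Business is not in the set → false
  recommendation letters ≥ 5: 1 ≥ 5 is false
  interview rating < 5: 5 < 5 is false
  class-rank percentile ≤ 31%: 34 ≤ 31 is false
  NOT in-state resident: yes → false
  GPA between 1.65 and 2.97: 1.66 in [1.65, 2.97] is true
  SAT score ≤ 1184: 1360 ≤ 1184 is false
  essay score > 3: 5 > 3 is true
  AP courses completed ≤ 10: 8 ≤ 10 is true
  disciplinary record: no → false
  NOT legacy status: yes → false
Combine:
[1] false AND false = false
[2.2] NOT false = true
[2] false AND true = false
[3] false AND true = false
[4.2] NOT false = true
[4] false AND true AND true = false
[5.1] NOT true = false
[5] false AND false AND false = false
[root] false OR false OR false OR false OR false = false
Overall: false → rejected

Rejected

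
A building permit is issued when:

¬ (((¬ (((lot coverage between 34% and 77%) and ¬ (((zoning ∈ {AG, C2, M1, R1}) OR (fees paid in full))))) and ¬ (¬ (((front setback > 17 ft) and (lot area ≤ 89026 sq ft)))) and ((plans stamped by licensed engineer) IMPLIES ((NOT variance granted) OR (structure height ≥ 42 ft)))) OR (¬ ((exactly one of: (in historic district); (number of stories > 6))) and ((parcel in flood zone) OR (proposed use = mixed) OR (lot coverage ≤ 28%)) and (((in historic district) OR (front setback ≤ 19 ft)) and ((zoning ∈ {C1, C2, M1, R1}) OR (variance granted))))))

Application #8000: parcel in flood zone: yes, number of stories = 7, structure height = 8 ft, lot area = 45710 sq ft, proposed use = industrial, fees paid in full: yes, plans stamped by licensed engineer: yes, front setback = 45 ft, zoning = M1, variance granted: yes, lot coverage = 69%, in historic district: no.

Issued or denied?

Atomic conditions:
  lot coverage between 34% and 77%: 69 in [34, 77] is true
  zoning ∈ {AG, C2, M1, R1}: M1 is in the set → true
  fees paid in full: yes → true
  front setback > 17 ft: 45 > 17 is true
  lot area ≤ 89026 sq ft: 45710 ≤ 89026 is true
  plans stamped by licensed engineer: yes → true
  NOT variance granted: yes → false
  structure height ≥ 42 ft: 8 ≥ 42 is false
  in historic district: no → false
  number of stories > 6: 7 > 6 is true
  parcel in flood zone: yes → true
  proposed use = mixed: industrial == mixed is false
  lot coverage ≤ 28%: 69 ≤ 28 is false
  front setback ≤ 19 ft: 45 ≤ 19 is false
  zoning ∈ {C1, C2, M1, R1}: M1 is in the set → true
  variance granted: yes → true
Combine:
[1.1.1.1.2.1] true OR true = true
[1.1.1.1.2] NOT true = false
[1.1.1.1] true AND false = false
[1.1.1] NOT false = true
[1.1.2.1.1] true AND true = true
[1.1.2.1] NOT true = false
[1.1.2] NOT false = true
[1.1.3.2] false OR false = false
[1.1.3] true → false = false
[1.1] true AND true AND false = false
[1.2.1.1] exactly-one(false, true) = true
[1.2.1] NOT true = false
[1.2.2] true OR false OR false = true
[1.2.3.1] false OR false = false
[1.2.3.2] true OR true = true
[1.2.3] false AND true = false
[1.2] false AND true AND false = false
[1] false OR false = false
[root] NOT false = true
Overall: true → issued

Issued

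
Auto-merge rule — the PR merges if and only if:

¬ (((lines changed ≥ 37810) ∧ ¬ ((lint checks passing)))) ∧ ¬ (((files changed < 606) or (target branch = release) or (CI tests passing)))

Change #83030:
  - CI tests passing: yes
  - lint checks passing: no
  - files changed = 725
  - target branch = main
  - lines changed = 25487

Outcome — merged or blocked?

Atomic conditions:
  lines changed ≥ 37810: 25487 ≥ 37810 is false
  lint checks passing: no → false
  files changed < 606: 725 < 606 is false
  target branch = release: main == release is false
  CI tests passing: yes → true
Combine:
[1.1.2] NOT false = true
[1.1] false AND true = false
[1] NOT false = true
[2.1] false OR false OR true = true
[2] NOT true = false
[root] true AND false = false
Overall: false → blocked

Blocked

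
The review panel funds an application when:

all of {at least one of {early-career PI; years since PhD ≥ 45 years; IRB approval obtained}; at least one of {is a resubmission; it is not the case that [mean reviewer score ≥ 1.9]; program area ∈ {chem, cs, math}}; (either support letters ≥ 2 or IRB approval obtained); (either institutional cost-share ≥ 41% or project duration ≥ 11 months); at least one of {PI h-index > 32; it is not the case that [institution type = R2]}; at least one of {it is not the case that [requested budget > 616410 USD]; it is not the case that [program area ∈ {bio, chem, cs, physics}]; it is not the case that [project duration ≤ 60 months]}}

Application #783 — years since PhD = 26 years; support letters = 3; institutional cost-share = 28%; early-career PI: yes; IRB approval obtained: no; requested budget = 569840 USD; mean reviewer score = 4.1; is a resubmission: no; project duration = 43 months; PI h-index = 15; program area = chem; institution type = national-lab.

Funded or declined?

Atomic conditions:
  early-career PI: yes → true
  years since PhD ≥ 45 years: 26 ≥ 45 is false
  IRB approval obtained: no → false
  is a resubmission: no → false
  mean reviewer score ≥ 1.9: 4.1 ≥ 1.9 is true
  program area ∈ {chem, cs, math}: chem is in the set → true
  support letters ≥ 2: 3 ≥ 2 is true
  institutional cost-share ≥ 41%: 28 ≥ 41 is false
  project duration ≥ 11 months: 43 ≥ 11 is true
  PI h-index > 32: 15 > 32 is false
  institution type = R2: national-lab == R2 is false
  requested budget > 616410 USD: 569840 > 616410 is false
  program area ∈ {bio, chem, cs, physics}: chem is in the set → true
  project duration ≤ 60 months: 43 ≤ 60 is true
Combine:
[1] true OR false OR false = true
[2.2] NOT true = false
[2] false OR false OR true = true
[3] true OR false = true
[4] false OR true = true
[5.2] NOT false = true
[5] false OR true = true
[6.1] NOT false = true
[6.2] NOT true = false
[6.3] NOT true = false
[6] true OR false OR false = true
[root] true AND true AND true AND true AND true AND true = true
Overall: true → funded

Funded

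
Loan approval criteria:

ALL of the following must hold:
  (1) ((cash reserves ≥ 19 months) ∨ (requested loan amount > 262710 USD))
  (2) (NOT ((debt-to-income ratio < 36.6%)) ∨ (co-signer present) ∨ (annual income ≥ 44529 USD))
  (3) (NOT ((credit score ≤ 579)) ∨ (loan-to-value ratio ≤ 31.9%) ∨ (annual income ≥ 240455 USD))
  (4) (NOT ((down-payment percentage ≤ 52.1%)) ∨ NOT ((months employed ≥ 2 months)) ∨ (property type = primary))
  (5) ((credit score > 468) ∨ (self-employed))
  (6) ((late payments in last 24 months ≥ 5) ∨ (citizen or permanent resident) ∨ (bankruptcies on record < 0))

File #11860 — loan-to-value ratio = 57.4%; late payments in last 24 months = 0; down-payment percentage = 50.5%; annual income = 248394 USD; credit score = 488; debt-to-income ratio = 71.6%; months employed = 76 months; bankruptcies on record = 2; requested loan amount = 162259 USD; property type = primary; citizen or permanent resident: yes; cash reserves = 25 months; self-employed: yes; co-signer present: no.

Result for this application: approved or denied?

Atomic conditions:
  cash reserves ≥ 19 months: 25 ≥ 19 is true
  requested loan amount > 262710 USD: 162259 > 262710 is false
  debt-to-income ratio < 36.6%: 71.6 < 36.6 is false
  co-signer present: no → false
  annual income ≥ 44529 USD: 248394 ≥ 44529 is true
  credit score ≤ 579: 488 ≤ 579 is true
  loan-to-value ratio ≤ 31.9%: 57.4 ≤ 31.9 is false
  annual income ≥ 240455 USD: 248394 ≥ 240455 is true
  down-payment percentage ≤ 52.1%: 50.5 ≤ 52.1 is true
  months employed ≥ 2 months: 76 ≥ 2 is true
  property type = primary: primary == primary is true
  credit score > 468: 488 > 468 is true
  self-employed: yes → true
  late payments in last 24 months ≥ 5: 0 ≥ 5 is false
  citizen or permanent resident: yes → true
  bankruptcies on record < 0: 2 < 0 is false
Combine:
[1] true OR false = true
[2.1] NOT false = true
[2] true OR false OR true = true
[3.1] NOT true = false
[3] false OR false OR true = true
[4.1] NOT true = false
[4.2] NOT true = false
[4] false OR false OR true = true
[5] true OR true = true
[6] false OR true OR false = true
[root] true AND true AND true AND true AND true AND true = true
Overall: true → approved

Approved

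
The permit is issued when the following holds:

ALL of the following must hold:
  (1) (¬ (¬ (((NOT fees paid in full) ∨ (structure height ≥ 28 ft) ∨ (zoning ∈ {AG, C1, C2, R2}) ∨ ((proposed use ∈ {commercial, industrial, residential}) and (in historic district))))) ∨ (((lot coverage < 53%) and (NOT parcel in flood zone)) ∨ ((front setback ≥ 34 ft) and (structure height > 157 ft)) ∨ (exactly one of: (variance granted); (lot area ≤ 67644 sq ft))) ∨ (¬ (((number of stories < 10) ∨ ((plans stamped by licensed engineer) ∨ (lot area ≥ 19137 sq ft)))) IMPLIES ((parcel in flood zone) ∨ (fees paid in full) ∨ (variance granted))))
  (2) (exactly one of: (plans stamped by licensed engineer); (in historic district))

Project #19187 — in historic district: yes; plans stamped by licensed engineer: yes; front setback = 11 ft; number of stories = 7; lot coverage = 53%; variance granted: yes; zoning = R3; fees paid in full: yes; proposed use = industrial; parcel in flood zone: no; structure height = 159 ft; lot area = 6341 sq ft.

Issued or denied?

Denied

Atomic conditions:
  NOT fees paid in full: yes → false
  structure height ≥ 28 ft: 159 ≥ 28 is true
  zoning ∈ {AG, C1, C2, R2}: R3 is not in the set → false
  proposed use ∈ {commercial, industrial, residential}: industrial is in the set → true
  in historic district: yes → true
  lot coverage < 53%: 53 < 53 is false
  NOT parcel in flood zone: no → true
  front setback ≥ 34 ft: 11 ≥ 34 is false
  structure height > 157 ft: 159 > 157 is true
  variance granted: yes → true
  lot area ≤ 67644 sq ft: 6341 ≤ 67644 is true
  number of stories < 10: 7 < 10 is true
  plans stamped by licensed engineer: yes → true
  lot area ≥ 19137 sq ft: 6341 ≥ 19137 is false
  parcel in flood zone: no → false
  fees paid in full: yes → true
Combine:
[1.1.1.1.4] true AND true = true
[1.1.1.1] false OR true OR false OR true = true
[1.1.1] NOT true = false
[1.1] NOT false = true
[1.2.1] false AND true = false
[1.2.2] false AND true = false
[1.2.3] exactly-one(true, true) = false
[1.2] false OR false OR false = false
[1.3.1.1.2] true OR false = true
[1.3.1.1] true OR true = true
[1.3.1] NOT true = false
[1.3.2] false OR true OR true = true
[1.3] false → true (antecedent false ⇒ implication holds) = true
[1] true OR false OR true = true
[2] exactly-one(true, true) = false
[root] true AND false = false
Overall: false → denied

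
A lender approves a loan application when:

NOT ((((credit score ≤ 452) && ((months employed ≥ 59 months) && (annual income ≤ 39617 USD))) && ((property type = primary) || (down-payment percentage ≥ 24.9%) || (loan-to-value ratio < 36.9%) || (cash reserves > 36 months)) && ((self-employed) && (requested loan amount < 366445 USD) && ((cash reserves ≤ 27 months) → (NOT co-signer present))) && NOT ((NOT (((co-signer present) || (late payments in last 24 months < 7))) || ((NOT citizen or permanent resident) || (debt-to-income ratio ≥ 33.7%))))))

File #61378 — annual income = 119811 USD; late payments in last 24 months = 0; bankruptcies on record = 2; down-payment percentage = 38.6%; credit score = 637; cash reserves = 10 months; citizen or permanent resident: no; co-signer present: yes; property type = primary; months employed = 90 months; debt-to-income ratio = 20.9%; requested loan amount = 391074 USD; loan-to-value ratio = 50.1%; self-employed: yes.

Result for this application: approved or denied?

Atomic conditions:
  credit score ≤ 452: 637 ≤ 452 is false
  months employed ≥ 59 months: 90 ≥ 59 is true
  annual income ≤ 39617 USD: 119811 ≤ 39617 is false
  property type = primary: primary == primary is true
  down-payment percentage ≥ 24.9%: 38.6 ≥ 24.9 is true
  loan-to-value ratio < 36.9%: 50.1 < 36.9 is false
  cash reserves > 36 months: 10 > 36 is false
  self-employed: yes → true
  requested loan amount < 366445 USD: 391074 < 366445 is false
  cash reserves ≤ 27 months: 10 ≤ 27 is true
  NOT co-signer present: yes → false
  co-signer present: yes → true
  late payments in last 24 months < 7: 0 < 7 is true
  NOT citizen or permanent resident: no → true
  debt-to-income ratio ≥ 33.7%: 20.9 ≥ 33.7 is false
Combine:
[1.1.2] true AND false = false
[1.1] false AND false = false
[1.2] true OR true OR false OR false = true
[1.3.3] true → false = false
[1.3] true AND false AND false = false
[1.4.1.1.1] true OR true = true
[1.4.1.1] NOT true = false
[1.4.1.2] true OR false = true
[1.4.1] false OR true = true
[1.4] NOT true = false
[1] false AND true AND false AND false = false
[root] NOT false = true
Overall: true → approved

Approved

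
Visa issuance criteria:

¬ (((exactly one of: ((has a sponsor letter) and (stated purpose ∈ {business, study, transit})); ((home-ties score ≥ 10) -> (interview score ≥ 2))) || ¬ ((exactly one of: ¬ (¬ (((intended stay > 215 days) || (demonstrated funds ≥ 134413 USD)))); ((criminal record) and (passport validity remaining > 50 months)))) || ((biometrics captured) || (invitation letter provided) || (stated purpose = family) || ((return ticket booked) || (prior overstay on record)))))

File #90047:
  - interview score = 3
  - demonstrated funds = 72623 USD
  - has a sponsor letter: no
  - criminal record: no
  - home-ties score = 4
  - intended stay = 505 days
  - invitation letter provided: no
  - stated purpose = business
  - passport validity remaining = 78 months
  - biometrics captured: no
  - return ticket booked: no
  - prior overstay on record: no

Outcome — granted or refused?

Atomic conditions:
  has a sponsor letter: no → false
  stated purpose ∈ {business, study, transit}: business is in the set → true
  home-ties score ≥ 10: 4 ≥ 10 is false
  interview score ≥ 2: 3 ≥ 2 is true
  intended stay > 215 days: 505 > 215 is true
  demonstrated funds ≥ 134413 USD: 72623 ≥ 134413 is false
  criminal record: no → false
  passport validity remaining > 50 months: 78 > 50 is true
  biometrics captured: no → false
  invitation letter provided: no → false
  stated purpose = family: business == family is false
  return ticket booked: no → false
  prior overstay on record: no → false
Combine:
[1.1.1] false AND true = false
[1.1.2] false → true (antecedent false ⇒ implication holds) = true
[1.1] exactly-one(false, true) = true
[1.2.1.1.1.1] true OR false = true
[1.2.1.1.1] NOT true = false
[1.2.1.1] NOT false = true
[1.2.1.2] false AND true = false
[1.2.1] exactly-one(true, false) = true
[1.2] NOT true = false
[1.3.4] false OR false = false
[1.3] false OR false OR false OR false = false
[1] true OR false OR false = true
[root] NOT true = false
Overall: false → refused

Refused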